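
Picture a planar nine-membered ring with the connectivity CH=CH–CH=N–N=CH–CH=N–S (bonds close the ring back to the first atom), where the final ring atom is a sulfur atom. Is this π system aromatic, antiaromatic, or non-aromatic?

The p orbitals form a continuous loop: each doubly-bonded ring atom is sp² with one p-orbital electron; the doubly-bonded nitrogens are pyridine-type — their lone pairs lie in the ring plane, leaving one electron in the p orbital; the sulfur donates one lone pair from its p orbital. The ring is fully conjugated.
Tallying contributions gives 4 × 2 = 8 from the double-bond units + 2 from the S atom = 10.
10 = 4(2) + 2, which satisfies Hückel's 4n+2 rule.

Aromatic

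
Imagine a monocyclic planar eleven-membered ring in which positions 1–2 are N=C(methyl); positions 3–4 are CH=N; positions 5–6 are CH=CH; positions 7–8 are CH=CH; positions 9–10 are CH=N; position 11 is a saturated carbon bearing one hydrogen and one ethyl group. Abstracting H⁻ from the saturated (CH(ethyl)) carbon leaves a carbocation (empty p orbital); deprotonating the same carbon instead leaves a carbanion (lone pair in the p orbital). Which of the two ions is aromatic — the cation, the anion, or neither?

In both ions every ring atom is sp² and contributes a p orbital, so both rings are fully conjugated.
Cation: 5 × 2 + 0 = 10 π electrons → 4(2)+2, aromatic.
Anion: 5 × 2 + 2 = 12 π electrons → 4(3), antiaromatic.

The cation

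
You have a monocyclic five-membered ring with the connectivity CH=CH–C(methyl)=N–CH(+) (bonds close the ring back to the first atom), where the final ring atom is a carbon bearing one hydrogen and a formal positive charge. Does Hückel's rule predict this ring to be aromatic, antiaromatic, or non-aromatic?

Antiaromatic

Check conjugation: the double-bond atoms are sp², each contributing one p electron; each sp² =N– keeps its lone pair in-plane and puts one electron into the π system; the carbocation has an empty p orbital — every position has a p orbital, so the cyclic π system is continuous.
Tallying contributions gives 2 × 2 = 4 from the double-bond units + 0 from the CH(+) atom = 4.
4 is a 4n count (n = 1), so the planar conjugated ring is antiaromatic.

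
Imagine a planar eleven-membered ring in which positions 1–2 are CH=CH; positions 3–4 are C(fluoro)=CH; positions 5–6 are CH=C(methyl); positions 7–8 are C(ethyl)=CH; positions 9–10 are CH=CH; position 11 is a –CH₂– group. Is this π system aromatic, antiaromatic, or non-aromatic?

The CH2 carbon is saturated: the tetrahedral CH₂ carbon is sp³ and has no p orbital in the ring π system. Conjugation is not continuous around the ring.
Hückel's rule only applies to fully conjugated rings, so this one is simply non-aromatic.

Non-aromatic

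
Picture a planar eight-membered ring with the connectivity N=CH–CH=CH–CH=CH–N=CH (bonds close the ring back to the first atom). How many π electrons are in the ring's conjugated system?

8

All ring atoms are sp² and supply a p orbital to the ring (the double-bond atoms are sp², each contributing one p electron; each =N– nitrogen is pyridine-type (lone pair in the sp² plane, one electron in the p orbital)); the conjugation is uninterrupted.
Tallying contributions gives 4 × 2 = 8 from the 4 double-bond units.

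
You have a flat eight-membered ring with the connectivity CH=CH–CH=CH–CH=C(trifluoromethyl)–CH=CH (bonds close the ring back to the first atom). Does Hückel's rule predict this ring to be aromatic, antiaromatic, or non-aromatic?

Antiaromatic

All ring atoms are sp² and supply a p orbital to the ring (every atom in a ring double bond is sp² and brings one electron to the p orbital); the conjugation is uninterrupted.
Tallying contributions gives 4 × 2 = 8 from the 4 double-bond units.
A 4n π count (8, n = 2) in a planar conjugated ring means antiaromatic.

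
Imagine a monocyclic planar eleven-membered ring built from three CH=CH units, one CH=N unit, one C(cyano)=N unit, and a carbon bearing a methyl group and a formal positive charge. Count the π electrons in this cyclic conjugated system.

Every ring atom contributes a p orbital perpendicular to the ring (the double-bond atoms are sp², each contributing one p electron; the doubly-bonded nitrogens are pyridine-type — their lone pairs lie in the ring plane, leaving one electron in the p orbital; the carbocation has an empty p orbital), so the π system is cyclic and fully conjugated.
Tallying contributions gives 5 × 2 = 10 from the double-bond units + 0 from the C(methyl)(+) atom = 10.

10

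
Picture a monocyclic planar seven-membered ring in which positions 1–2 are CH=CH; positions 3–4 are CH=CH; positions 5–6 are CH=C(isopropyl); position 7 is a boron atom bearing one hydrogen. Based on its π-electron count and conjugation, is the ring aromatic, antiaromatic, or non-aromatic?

All ring atoms are sp² and supply a p orbital to the ring (every atom in a ring double bond is sp² and brings one electron to the p orbital; the boron has an empty p orbital); the conjugation is uninterrupted.
Adding the contributions, 3 × 2 = 6 from the double-bond units + 0 from the BH atom = 6.
Since 6 = 4·1 + 2, the ring meets the 4n+2 criterion.

Aromatic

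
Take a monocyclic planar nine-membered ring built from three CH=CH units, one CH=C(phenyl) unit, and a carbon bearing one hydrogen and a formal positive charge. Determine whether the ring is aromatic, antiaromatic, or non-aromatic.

Check conjugation: every atom in a ring double bond is sp² and brings one electron to the p orbital; the carbocation has an empty p orbital — every position has a p orbital, so the cyclic π system is continuous.
π-electron count: 4 × 2 = 8 from the double-bond units + 0 from the CH(+) atom = 8.
A 4n π count (8, n = 2) in a planar conjugated ring means antiaromatic.

Antiaromatic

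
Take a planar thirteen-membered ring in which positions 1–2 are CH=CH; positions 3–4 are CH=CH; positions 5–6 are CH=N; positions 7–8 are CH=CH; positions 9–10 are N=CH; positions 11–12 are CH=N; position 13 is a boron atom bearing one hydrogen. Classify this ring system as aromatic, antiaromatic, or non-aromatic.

Antiaromatic

The p orbitals form a continuous loop: each doubly-bonded ring atom is sp² with one p-orbital electron; the doubly-bonded nitrogens are pyridine-type — their lone pairs lie in the ring plane, leaving one electron in the p orbital; the boron has an empty p orbital. The ring is fully conjugated.
Counting π electrons: 6 × 2 = 12 from the double-bond units + 0 from the BH atom = 12.
12 is a 4n count (n = 3), so the planar conjugated ring is antiaromatic.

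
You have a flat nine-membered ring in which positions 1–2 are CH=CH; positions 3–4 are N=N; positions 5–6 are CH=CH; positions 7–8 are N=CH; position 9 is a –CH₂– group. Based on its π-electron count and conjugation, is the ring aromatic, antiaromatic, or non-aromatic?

At the CH2 position, the tetrahedral CH₂ carbon is sp³ and has no p orbital in the ring π system; the ring's p-orbital overlap is broken there.
A ring that is not fully conjugated cannot be aromatic or antiaromatic regardless of its π-electron count.

Non-aromatic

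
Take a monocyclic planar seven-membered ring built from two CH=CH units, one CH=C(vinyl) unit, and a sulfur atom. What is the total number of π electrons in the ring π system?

8

Check conjugation: each doubly-bonded ring atom is sp² with one p-orbital electron; the sulfur donates one lone pair from its p orbital — every position has a p orbital, so the cyclic π system is continuous.
Counting π electrons: 3 × 2 = 6 from the double-bond units + 2 from the S atom = 8.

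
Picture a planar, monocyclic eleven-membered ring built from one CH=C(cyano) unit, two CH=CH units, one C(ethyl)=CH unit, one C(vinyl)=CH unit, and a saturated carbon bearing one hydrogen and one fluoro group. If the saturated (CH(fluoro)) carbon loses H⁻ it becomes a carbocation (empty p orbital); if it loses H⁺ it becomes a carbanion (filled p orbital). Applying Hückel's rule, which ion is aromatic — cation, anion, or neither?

The cation

In both ions every ring atom is sp² and contributes a p orbital, so both rings are fully conjugated.
Cation: 5 × 2 + 0 = 10 π electrons → 4(2)+2, aromatic.
Anion: 5 × 2 + 2 = 12 π electrons → 4(3), antiaromatic.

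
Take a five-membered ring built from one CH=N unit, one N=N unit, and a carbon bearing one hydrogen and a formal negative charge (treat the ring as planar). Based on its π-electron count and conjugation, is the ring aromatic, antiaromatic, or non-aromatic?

All ring atoms are sp² and supply a p orbital to the ring (the double-bond atoms are sp², each contributing one p electron; each sp² =N– keeps its lone pair in-plane and puts one electron into the π system; the carbanion's lone pair occupies the p orbital); the conjugation is uninterrupted.
Counting π electrons: 2 × 2 = 4 from the double-bond units + 2 from the CH(-) atom = 6.
With 6 π electrons (n = 1), the Hückel 4n+2 condition holds.

Aromatic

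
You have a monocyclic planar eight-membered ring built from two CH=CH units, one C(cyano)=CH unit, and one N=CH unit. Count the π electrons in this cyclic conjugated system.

8

Every ring atom contributes a p orbital perpendicular to the ring (each doubly-bonded ring atom is sp² with one p-orbital electron; each =N– nitrogen is pyridine-type (lone pair in the sp² plane, one electron in the p orbital)), so the π system is cyclic and fully conjugated.
Tallying contributions gives 4 × 2 = 8 from the 4 double-bond units.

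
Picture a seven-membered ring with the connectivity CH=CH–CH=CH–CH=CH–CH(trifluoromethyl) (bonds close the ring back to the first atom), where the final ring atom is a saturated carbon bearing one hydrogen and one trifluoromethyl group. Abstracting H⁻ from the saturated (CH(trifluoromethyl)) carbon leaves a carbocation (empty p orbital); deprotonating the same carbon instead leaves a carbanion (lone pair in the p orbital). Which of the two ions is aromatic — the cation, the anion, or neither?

In both ions every ring atom is sp² and contributes a p orbital, so both rings are fully conjugated.
Cation: 3 × 2 + 0 = 6 π electrons → 4(1)+2, aromatic.
Anion: 3 × 2 + 2 = 8 π electrons → 4(2), antiaromatic.

The cation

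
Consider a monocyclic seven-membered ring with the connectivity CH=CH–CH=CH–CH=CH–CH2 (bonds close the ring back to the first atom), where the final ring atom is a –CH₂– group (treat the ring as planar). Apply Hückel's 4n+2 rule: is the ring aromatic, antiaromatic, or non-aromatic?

The CH2 position has four σ bonds — the tetrahedral CH₂ carbon is sp³ and has no p orbital in the ring π system — so the cyclic conjugation is interrupted.
Broken conjugation rules out both aromaticity and antiaromaticity.

Non-aromatic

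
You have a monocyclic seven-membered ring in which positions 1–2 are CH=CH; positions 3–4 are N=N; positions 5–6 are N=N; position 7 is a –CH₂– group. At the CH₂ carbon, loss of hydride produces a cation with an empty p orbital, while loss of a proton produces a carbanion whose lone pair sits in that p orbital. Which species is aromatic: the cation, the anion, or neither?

Both ions have a continuous loop of p orbitals — each ring atom is sp².
Cation: 3 × 2 + 0 = 6 π electrons → 4(1)+2, aromatic.
Anion: 3 × 2 + 2 = 8 π electrons → 4(2), antiaromatic.

The cation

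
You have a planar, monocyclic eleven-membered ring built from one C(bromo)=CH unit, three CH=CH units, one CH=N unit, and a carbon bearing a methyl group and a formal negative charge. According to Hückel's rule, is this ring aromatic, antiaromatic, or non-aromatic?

Every ring atom contributes a p orbital perpendicular to the ring (each doubly-bonded ring atom is sp² with one p-orbital electron; each =N– nitrogen is pyridine-type (lone pair in the sp² plane, one electron in the p orbital); the carbanion's lone pair occupies the p orbital), so the π system is cyclic and fully conjugated.
Tallying contributions gives 5 × 2 = 10 from the double-bond units + 2 from the C(methyl)(-) atom = 12.
12 is a 4n count (n = 3), so the planar conjugated ring is antiaromatic.

Antiaromatic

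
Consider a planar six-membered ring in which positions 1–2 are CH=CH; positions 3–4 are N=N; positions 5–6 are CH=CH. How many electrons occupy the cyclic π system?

6

All ring atoms are sp² and supply a p orbital to the ring (the double-bond atoms are sp², each contributing one p electron; each =N– nitrogen is pyridine-type (lone pair in the sp² plane, one electron in the p orbital)); the conjugation is uninterrupted.
Tallying contributions gives 3 × 2 = 6 from the 3 double-bond units.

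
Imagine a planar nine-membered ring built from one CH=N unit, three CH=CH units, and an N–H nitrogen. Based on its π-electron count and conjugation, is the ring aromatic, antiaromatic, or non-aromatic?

Aromatic

Every ring atom contributes a p orbital perpendicular to the ring (every atom in a ring double bond is sp² and brings one electron to the p orbital; the doubly-bonded nitrogens are pyridine-type — their lone pairs lie in the ring plane, leaving one electron in the p orbital; the pyrrole-type nitrogen donates its lone pair from the p orbital), so the π system is cyclic and fully conjugated.
Tallying contributions gives 4 × 2 = 8 from the double-bond units + 2 from the NH atom = 10.
Since 10 = 4·2 + 2, the ring meets the 4n+2 criterion.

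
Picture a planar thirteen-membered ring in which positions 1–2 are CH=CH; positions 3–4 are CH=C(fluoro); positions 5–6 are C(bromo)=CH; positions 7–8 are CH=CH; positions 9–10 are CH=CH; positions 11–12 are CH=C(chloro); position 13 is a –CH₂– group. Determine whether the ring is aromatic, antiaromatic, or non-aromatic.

Non-aromatic

At the CH2 position, the tetrahedral CH₂ carbon is sp³ and has no p orbital in the ring π system; the ring's p-orbital overlap is broken there.
A ring that is not fully conjugated cannot be aromatic or antiaromatic regardless of its π-electron count.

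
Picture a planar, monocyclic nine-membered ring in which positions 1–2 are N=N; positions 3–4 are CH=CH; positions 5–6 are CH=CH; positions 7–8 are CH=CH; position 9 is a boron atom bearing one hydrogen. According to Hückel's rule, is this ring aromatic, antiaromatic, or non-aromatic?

The p orbitals form a continuous loop: each doubly-bonded ring atom is sp² with one p-orbital electron; each =N– nitrogen is pyridine-type (lone pair in the sp² plane, one electron in the p orbital); the boron has an empty p orbital. The ring is fully conjugated.
Adding the contributions, 4 × 2 = 8 from the double-bond units + 0 from the BH atom = 8.
With 8 = 4·2 π electrons, Hückel's rule classifies the planar ring as antiaromatic.

Antiaromatic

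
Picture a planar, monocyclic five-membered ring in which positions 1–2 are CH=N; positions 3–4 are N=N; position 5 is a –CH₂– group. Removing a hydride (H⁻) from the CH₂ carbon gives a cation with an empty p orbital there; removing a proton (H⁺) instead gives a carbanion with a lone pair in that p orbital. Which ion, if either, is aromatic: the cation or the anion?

Both ions have a continuous loop of p orbitals — each ring atom is sp².
Cation: 2 × 2 + 0 = 4 π electrons → 4(1), antiaromatic.
Anion: 2 × 2 + 2 = 6 π electrons → 4(1)+2, aromatic.

The anion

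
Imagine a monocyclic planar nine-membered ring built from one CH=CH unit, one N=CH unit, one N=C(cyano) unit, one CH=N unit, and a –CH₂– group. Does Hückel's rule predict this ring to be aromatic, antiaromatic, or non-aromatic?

Non-aromatic

The CH2 carbon is saturated: the tetrahedral CH₂ carbon is sp³ and has no p orbital in the ring π system. Conjugation is not continuous around the ring.
Without a continuous loop of overlapping p orbitals the Hückel electron count never comes into play.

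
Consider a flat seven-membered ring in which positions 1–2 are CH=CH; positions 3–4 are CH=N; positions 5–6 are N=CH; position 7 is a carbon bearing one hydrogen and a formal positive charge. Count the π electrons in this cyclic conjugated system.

6

Check conjugation: each doubly-bonded ring atom is sp² with one p-orbital electron; each =N– nitrogen is pyridine-type (lone pair in the sp² plane, one electron in the p orbital); the carbocation has an empty p orbital — every position has a p orbital, so the cyclic π system is continuous.
Tallying contributions gives 3 × 2 = 6 from the double-bond units + 0 from the CH(+) atom = 6.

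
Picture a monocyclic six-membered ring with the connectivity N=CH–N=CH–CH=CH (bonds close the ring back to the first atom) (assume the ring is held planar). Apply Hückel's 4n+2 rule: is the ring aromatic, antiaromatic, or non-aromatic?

Check conjugation: each doubly-bonded ring atom is sp² with one p-orbital electron; each =N– nitrogen is pyridine-type (lone pair in the sp² plane, one electron in the p orbital) — every position has a p orbital, so the cyclic π system is continuous.
Tallying contributions gives 3 × 2 = 6 from the 3 double-bond units.
That gives a 4n+2 count (6, n = 1).

Aromatic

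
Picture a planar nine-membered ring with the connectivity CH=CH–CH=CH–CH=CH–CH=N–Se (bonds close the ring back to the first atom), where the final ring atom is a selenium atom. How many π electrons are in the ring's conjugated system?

10

Every ring atom contributes a p orbital perpendicular to the ring (each doubly-bonded ring atom is sp² with one p-orbital electron; each =N– nitrogen is pyridine-type (lone pair in the sp² plane, one electron in the p orbital); the selenium donates one lone pair from its p orbital), so the π system is cyclic and fully conjugated.
Counting π electrons: 4 × 2 = 8 from the double-bond units + 2 from the Se atom = 10.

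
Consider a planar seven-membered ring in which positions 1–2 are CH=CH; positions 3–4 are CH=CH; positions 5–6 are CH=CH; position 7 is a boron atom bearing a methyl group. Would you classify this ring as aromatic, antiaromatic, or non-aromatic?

Aromatic

The p orbitals form a continuous loop: each doubly-bonded ring atom is sp² with one p-orbital electron; the boron has an empty p orbital. The ring is fully conjugated.
Tallying contributions gives 3 × 2 = 6 from the double-bond units + 0 from the B(methyl) atom = 6.
Since 6 = 4·1 + 2, the ring meets the 4n+2 criterion.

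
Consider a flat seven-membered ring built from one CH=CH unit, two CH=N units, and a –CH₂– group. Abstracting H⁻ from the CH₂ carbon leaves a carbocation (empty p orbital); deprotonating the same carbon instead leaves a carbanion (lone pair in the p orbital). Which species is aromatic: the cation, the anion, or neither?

The cation

Both ions have a continuous loop of p orbitals — each ring atom is sp².
Cation: 3 × 2 + 0 = 6 π electrons → 4(1)+2, aromatic.
Anion: 3 × 2 + 2 = 8 π electrons → 4(2), antiaromatic.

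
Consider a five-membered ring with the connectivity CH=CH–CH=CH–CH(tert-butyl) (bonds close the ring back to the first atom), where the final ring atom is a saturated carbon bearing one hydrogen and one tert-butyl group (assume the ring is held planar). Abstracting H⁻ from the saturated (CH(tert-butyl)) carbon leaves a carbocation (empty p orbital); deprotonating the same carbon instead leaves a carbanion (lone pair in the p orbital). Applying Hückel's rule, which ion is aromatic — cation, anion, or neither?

The anion

In either ion the ring is fully conjugated: every atom, including the new sp² carbon, supplies a p orbital.
Cation: 2 × 2 + 0 = 4 π electrons → 4(1), antiaromatic.
Anion: 2 × 2 + 2 = 6 π electrons → 4(1)+2, aromatic.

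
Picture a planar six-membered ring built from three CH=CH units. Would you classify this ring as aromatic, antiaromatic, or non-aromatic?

Check conjugation: the double-bond atoms are sp², each contributing one p electron — every position has a p orbital, so the cyclic π system is continuous.
Tallying contributions gives 3 × 2 = 6 from the 3 double-bond units.
6 = 4(1) + 2, which satisfies Hückel's 4n+2 rule.

Aromatic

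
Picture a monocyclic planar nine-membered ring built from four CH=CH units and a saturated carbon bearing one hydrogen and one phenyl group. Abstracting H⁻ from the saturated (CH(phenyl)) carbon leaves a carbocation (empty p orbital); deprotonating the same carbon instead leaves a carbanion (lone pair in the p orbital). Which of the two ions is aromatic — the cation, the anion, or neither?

In both ions every ring atom is sp² and contributes a p orbital, so both rings are fully conjugated.
Cation: 4 × 2 + 0 = 8 π electrons → 4(2), antiaromatic.
Anion: 4 × 2 + 2 = 10 π electrons → 4(2)+2, aromatic.

The anion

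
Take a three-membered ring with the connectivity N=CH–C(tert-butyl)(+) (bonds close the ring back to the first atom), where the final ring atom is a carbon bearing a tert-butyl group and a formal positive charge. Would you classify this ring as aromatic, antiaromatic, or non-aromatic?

Every ring atom contributes a p orbital perpendicular to the ring (the double-bond atoms are sp², each contributing one p electron; each sp² =N– keeps its lone pair in-plane and puts one electron into the π system; the carbocation has an empty p orbital), so the π system is cyclic and fully conjugated.
Tallying contributions gives 1 × 2 = 2 from the double-bond unit + 0 from the C(tert-butyl)(+) atom = 2.
With 2 π electrons (n = 0), the Hückel 4n+2 condition holds.

Aromatic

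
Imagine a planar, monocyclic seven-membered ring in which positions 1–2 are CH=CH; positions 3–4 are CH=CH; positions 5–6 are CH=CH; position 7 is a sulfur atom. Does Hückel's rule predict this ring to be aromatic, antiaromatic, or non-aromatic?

Every ring atom contributes a p orbital perpendicular to the ring (every atom in a ring double bond is sp² and brings one electron to the p orbital; the sulfur donates one lone pair from its p orbital), so the π system is cyclic and fully conjugated.
π-electron count: 3 × 2 = 6 from the double-bond units + 2 from the S atom = 8.
A 4n π count (8, n = 2) in a planar conjugated ring means antiaromatic.

Antiaromatic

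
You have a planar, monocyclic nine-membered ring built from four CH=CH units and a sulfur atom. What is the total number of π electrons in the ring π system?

10

Check conjugation: the double-bond atoms are sp², each contributing one p electron; the sulfur donates one lone pair from its p orbital — every position has a p orbital, so the cyclic π system is continuous.
π-electron count: 4 × 2 = 8 from the double-bond units + 2 from the S atom = 10.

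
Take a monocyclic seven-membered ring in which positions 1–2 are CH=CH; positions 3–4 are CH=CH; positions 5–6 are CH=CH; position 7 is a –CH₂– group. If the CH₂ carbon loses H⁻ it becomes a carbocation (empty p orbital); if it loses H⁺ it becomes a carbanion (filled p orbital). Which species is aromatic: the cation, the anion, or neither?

Both ions have a continuous loop of p orbitals — each ring atom is sp².
Cation: 3 × 2 + 0 = 6 π electrons → 4(1)+2, aromatic.
Anion: 3 × 2 + 2 = 8 π electrons → 4(2), antiaromatic.

The cation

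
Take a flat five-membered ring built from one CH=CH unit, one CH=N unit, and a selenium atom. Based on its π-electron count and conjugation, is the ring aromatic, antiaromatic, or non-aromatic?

Check conjugation: every atom in a ring double bond is sp² and brings one electron to the p orbital; each sp² =N– keeps its lone pair in-plane and puts one electron into the π system; the selenium donates one lone pair from its p orbital — every position has a p orbital, so the cyclic π system is continuous.
π-electron count: 2 × 2 = 4 from the double-bond units + 2 from the Se atom = 6.
With 6 π electrons (n = 1), the Hückel 4n+2 condition holds.

Aromatic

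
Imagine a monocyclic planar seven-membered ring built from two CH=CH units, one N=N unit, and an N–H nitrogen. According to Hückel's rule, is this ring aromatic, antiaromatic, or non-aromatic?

Every ring atom contributes a p orbital perpendicular to the ring (each doubly-bonded ring atom is sp² with one p-orbital electron; the doubly-bonded nitrogens are pyridine-type — their lone pairs lie in the ring plane, leaving one electron in the p orbital; the pyrrole-type nitrogen donates its lone pair from the p orbital), so the π system is cyclic and fully conjugated.
Counting π electrons: 3 × 2 = 6 from the double-bond units + 2 from the NH atom = 8.
8 = 4(2); a planar, fully conjugated 4n system is antiaromatic.

Antiaromatic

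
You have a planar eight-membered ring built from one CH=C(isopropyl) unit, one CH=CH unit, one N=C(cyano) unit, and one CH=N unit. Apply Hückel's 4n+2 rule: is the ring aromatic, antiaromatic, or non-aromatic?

Antiaromatic

Check conjugation: the double-bond atoms are sp², each contributing one p electron; the doubly-bonded nitrogens are pyridine-type — their lone pairs lie in the ring plane, leaving one electron in the p orbital — every position has a p orbital, so the cyclic π system is continuous.
π-electron count: 4 × 2 = 8 from the 4 double-bond units.
8 = 4(2); a planar, fully conjugated 4n system is antiaromatic.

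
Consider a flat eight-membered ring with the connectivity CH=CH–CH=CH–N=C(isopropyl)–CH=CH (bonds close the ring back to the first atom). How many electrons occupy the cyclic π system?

All ring atoms are sp² and supply a p orbital to the ring (the double-bond atoms are sp², each contributing one p electron; each =N– nitrogen is pyridine-type (lone pair in the sp² plane, one electron in the p orbital)); the conjugation is uninterrupted.
Adding the contributions, 4 × 2 = 8 from the 4 double-bond units.

8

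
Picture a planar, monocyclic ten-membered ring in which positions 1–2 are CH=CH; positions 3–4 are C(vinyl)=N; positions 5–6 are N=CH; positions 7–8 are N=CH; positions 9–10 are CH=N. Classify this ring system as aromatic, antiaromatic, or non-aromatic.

Aromatic

Every ring atom contributes a p orbital perpendicular to the ring (each doubly-bonded ring atom is sp² with one p-orbital electron; each sp² =N– keeps its lone pair in-plane and puts one electron into the π system), so the π system is cyclic and fully conjugated.
Adding the contributions, 5 × 2 = 10 from the 5 double-bond units.
Since 10 = 4·2 + 2, the ring meets the 4n+2 criterion.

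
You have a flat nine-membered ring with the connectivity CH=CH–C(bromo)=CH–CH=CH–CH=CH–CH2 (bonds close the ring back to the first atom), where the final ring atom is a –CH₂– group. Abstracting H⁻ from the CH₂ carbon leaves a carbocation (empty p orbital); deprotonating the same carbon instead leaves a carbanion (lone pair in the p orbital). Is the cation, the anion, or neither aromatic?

In either ion the ring is fully conjugated: every atom, including the new sp² carbon, supplies a p orbital.
Cation: 4 × 2 + 0 = 8 π electrons → 4(2), antiaromatic.
Anion: 4 × 2 + 2 = 10 π electrons → 4(2)+2, aromatic.

The anion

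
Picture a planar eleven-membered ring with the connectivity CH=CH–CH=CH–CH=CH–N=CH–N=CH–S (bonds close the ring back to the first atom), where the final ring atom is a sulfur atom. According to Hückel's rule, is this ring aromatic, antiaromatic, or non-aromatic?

Every ring atom contributes a p orbital perpendicular to the ring (each doubly-bonded ring atom is sp² with one p-orbital electron; each =N– nitrogen is pyridine-type (lone pair in the sp² plane, one electron in the p orbital); the sulfur donates one lone pair from its p orbital), so the π system is cyclic and fully conjugated.
Adding the contributions, 5 × 2 = 10 from the double-bond units + 2 from the S atom = 12.
12 is a 4n count (n = 3), so the planar conjugated ring is antiaromatic.

Antiaromatic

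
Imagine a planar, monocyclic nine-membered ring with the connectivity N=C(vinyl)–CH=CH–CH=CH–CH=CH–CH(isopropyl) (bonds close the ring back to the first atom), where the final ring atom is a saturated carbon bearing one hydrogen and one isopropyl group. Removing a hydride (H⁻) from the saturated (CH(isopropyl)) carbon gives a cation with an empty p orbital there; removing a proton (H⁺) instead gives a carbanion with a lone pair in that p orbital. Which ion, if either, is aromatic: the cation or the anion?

The anion

Both ions have a continuous loop of p orbitals — each ring atom is sp².
Cation: 4 × 2 + 0 = 8 π electrons → 4(2), antiaromatic.
Anion: 4 × 2 + 2 = 10 π electrons → 4(2)+2, aromatic.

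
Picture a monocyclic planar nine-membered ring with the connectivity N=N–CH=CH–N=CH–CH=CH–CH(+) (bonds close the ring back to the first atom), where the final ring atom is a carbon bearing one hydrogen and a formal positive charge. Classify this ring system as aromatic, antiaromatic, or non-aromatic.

Antiaromatic

Check conjugation: each doubly-bonded ring atom is sp² with one p-orbital electron; the doubly-bonded nitrogens are pyridine-type — their lone pairs lie in the ring plane, leaving one electron in the p orbital; the carbocation has an empty p orbital — every position has a p orbital, so the cyclic π system is continuous.
Counting π electrons: 4 × 2 = 8 from the double-bond units + 0 from the CH(+) atom = 8.
8 = 4(2); a planar, fully conjugated 4n system is antiaromatic.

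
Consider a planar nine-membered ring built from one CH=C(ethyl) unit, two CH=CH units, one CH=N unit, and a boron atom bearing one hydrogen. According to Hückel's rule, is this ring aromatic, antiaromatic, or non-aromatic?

All ring atoms are sp² and supply a p orbital to the ring (every atom in a ring double bond is sp² and brings one electron to the p orbital; the doubly-bonded nitrogens are pyridine-type — their lone pairs lie in the ring plane, leaving one electron in the p orbital; the boron has an empty p orbital); the conjugation is uninterrupted.
Counting π electrons: 4 × 2 = 8 from the double-bond units + 0 from the BH atom = 8.
A 4n π count (8, n = 2) in a planar conjugated ring means antiaromatic.

Antiaromatic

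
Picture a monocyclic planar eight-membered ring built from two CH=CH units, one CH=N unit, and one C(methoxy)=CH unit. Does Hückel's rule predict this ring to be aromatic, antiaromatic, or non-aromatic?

Every ring atom contributes a p orbital perpendicular to the ring (the double-bond atoms are sp², each contributing one p electron; each =N– nitrogen is pyridine-type (lone pair in the sp² plane, one electron in the p orbital)), so the π system is cyclic and fully conjugated.
π-electron count: 4 × 2 = 8 from the 4 double-bond units.
8 = 4(2); a planar, fully conjugated 4n system is antiaromatic.

Antiaromatic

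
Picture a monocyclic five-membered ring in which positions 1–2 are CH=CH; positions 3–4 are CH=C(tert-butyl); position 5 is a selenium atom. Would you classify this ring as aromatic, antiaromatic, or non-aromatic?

Aromatic

All ring atoms are sp² and supply a p orbital to the ring (the double-bond atoms are sp², each contributing one p electron; the selenium donates one lone pair from its p orbital); the conjugation is uninterrupted.
Tallying contributions gives 2 × 2 = 4 from the double-bond units + 2 from the Se atom = 6.
With 6 π electrons (n = 1), the Hückel 4n+2 condition holds.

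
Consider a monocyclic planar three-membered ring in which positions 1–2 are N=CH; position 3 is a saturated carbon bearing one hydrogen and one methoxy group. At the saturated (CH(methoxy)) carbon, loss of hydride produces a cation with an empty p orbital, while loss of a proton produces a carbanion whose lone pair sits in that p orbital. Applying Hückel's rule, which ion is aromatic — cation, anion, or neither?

Once that carbon is sp², every ring atom has a p orbital and both ions are fully conjugated.
Cation: 1 × 2 + 0 = 2 π electrons → 4(0)+2, aromatic.
Anion: 1 × 2 + 2 = 4 π electrons → 4(1), antiaromatic.

The cation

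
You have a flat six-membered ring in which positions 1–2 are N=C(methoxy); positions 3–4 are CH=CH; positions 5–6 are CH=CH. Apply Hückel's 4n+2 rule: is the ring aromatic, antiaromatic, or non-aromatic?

Aromatic

Every ring atom contributes a p orbital perpendicular to the ring (the double-bond atoms are sp², each contributing one p electron; the doubly-bonded nitrogens are pyridine-type — their lone pairs lie in the ring plane, leaving one electron in the p orbital), so the π system is cyclic and fully conjugated.
Tallying contributions gives 3 × 2 = 6 from the 3 double-bond units.
With 6 π electrons (n = 1), the Hückel 4n+2 condition holds.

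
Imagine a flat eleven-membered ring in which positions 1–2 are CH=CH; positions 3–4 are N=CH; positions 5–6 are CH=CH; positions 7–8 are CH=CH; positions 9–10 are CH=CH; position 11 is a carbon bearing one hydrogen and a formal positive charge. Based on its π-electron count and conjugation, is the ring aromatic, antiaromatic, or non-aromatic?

The p orbitals form a continuous loop: each doubly-bonded ring atom is sp² with one p-orbital electron; the doubly-bonded nitrogens are pyridine-type — their lone pairs lie in the ring plane, leaving one electron in the p orbital; the carbocation has an empty p orbital. The ring is fully conjugated.
Counting π electrons: 5 × 2 = 10 from the double-bond units + 0 from the CH(+) atom = 10.
10 = 4(2) + 2, which satisfies Hückel's 4n+2 rule.

Aromatic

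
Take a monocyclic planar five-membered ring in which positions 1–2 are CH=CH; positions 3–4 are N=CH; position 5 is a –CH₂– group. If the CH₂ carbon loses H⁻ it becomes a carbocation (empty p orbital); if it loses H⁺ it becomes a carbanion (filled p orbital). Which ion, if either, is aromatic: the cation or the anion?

The anion

In either ion the ring is fully conjugated: every atom, including the new sp² carbon, supplies a p orbital.
Cation: 2 × 2 + 0 = 4 π electrons → 4(1), antiaromatic.
Anion: 2 × 2 + 2 = 6 π electrons → 4(1)+2, aromatic.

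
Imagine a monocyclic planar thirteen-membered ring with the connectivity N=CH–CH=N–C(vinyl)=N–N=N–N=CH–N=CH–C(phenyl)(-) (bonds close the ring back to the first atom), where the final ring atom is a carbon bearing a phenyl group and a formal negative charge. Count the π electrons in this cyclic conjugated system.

14

Check conjugation: each doubly-bonded ring atom is sp² with one p-orbital electron; each sp² =N– keeps its lone pair in-plane and puts one electron into the π system; the carbanion's lone pair occupies the p orbital — every position has a p orbital, so the cyclic π system is continuous.
π-electron count: 6 × 2 = 12 from the double-bond units + 2 from the C(phenyl)(-) atom = 14.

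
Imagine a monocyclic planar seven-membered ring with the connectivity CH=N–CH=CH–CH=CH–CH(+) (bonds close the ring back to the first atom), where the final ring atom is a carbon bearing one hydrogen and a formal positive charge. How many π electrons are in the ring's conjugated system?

All ring atoms are sp² and supply a p orbital to the ring (the double-bond atoms are sp², each contributing one p electron; the doubly-bonded nitrogens are pyridine-type — their lone pairs lie in the ring plane, leaving one electron in the p orbital; the carbocation has an empty p orbital); the conjugation is uninterrupted.
Tallying contributions gives 3 × 2 = 6 from the double-bond units + 0 from the CH(+) atom = 6.

6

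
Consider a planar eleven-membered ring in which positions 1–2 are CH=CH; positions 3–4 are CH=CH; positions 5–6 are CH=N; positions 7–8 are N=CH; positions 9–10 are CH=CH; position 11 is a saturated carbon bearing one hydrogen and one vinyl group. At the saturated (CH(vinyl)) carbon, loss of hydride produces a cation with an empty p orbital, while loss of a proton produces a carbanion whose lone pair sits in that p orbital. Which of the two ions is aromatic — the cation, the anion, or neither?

Once that carbon is sp², every ring atom has a p orbital and both ions are fully conjugated.
Cation: 5 × 2 + 0 = 10 π electrons → 4(2)+2, aromatic.
Anion: 5 × 2 + 2 = 12 π electrons → 4(3), antiaromatic.

The cation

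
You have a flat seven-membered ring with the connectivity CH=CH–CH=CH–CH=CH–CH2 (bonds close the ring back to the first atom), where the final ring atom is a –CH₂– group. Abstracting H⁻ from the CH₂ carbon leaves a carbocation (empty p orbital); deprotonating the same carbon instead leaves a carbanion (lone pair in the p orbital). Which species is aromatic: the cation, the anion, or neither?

The cation

Once that carbon is sp², every ring atom has a p orbital and both ions are fully conjugated.
Cation: 3 × 2 + 0 = 6 π electrons → 4(1)+2, aromatic.
Anion: 3 × 2 + 2 = 8 π electrons → 4(2), antiaromatic.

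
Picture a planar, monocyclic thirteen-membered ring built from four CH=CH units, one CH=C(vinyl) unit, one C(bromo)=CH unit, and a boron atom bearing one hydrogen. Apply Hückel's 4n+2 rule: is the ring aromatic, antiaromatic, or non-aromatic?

The p orbitals form a continuous loop: each doubly-bonded ring atom is sp² with one p-orbital electron; the boron has an empty p orbital. The ring is fully conjugated.
Adding the contributions, 6 × 2 = 12 from the double-bond units + 0 from the BH atom = 12.
12 = 4(3); a planar, fully conjugated 4n system is antiaromatic.

Antiaromatic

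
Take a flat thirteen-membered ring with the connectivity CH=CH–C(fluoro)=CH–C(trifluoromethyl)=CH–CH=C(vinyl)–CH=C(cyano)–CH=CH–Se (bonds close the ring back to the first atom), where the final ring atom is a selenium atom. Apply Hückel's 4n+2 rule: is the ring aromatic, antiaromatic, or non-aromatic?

Check conjugation: every atom in a ring double bond is sp² and brings one electron to the p orbital; the selenium donates one lone pair from its p orbital — every position has a p orbital, so the cyclic π system is continuous.
π-electron count: 6 × 2 = 12 from the double-bond units + 2 from the Se atom = 14.
Since 14 = 4·3 + 2, the ring meets the 4n+2 criterion.

Aromatic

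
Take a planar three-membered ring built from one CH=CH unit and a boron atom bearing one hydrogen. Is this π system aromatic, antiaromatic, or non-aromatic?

Aromatic

All ring atoms are sp² and supply a p orbital to the ring (each doubly-bonded ring atom is sp² with one p-orbital electron; the boron has an empty p orbital); the conjugation is uninterrupted.
π-electron count: 1 × 2 = 2 from the double-bond unit + 0 from the BH atom = 2.
2 = 4(0) + 2, which satisfies Hückel's 4n+2 rule.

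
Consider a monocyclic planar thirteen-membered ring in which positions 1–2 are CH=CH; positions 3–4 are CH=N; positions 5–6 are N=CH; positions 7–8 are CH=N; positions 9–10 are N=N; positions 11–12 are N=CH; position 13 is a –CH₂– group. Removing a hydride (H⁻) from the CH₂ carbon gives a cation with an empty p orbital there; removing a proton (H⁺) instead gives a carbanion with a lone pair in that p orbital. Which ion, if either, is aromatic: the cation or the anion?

In both ions every ring atom is sp² and contributes a p orbital, so both rings are fully conjugated.
Cation: 6 × 2 + 0 = 12 π electrons → 4(3), antiaromatic.
Anion: 6 × 2 + 2 = 14 π electrons → 4(3)+2, aromatic.

The anion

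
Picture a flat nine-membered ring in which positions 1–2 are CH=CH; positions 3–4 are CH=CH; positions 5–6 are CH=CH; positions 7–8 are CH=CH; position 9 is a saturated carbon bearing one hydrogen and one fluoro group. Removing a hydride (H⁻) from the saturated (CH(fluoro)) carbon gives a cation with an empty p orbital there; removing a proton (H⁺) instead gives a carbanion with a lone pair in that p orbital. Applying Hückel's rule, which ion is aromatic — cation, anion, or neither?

In either ion the ring is fully conjugated: every atom, including the new sp² carbon, supplies a p orbital.
Cation: 4 × 2 + 0 = 8 π electrons → 4(2), antiaromatic.
Anion: 4 × 2 + 2 = 10 π electrons → 4(2)+2, aromatic.

The anion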